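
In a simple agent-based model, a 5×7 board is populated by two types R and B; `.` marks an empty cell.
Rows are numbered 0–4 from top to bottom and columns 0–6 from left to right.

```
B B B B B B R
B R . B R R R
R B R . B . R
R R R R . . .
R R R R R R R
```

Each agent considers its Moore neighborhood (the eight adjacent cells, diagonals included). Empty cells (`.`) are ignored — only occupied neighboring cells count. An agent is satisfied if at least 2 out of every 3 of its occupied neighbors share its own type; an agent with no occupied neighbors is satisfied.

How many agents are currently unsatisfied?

Row 0: (0,0)B 2/3 ok · (0,1)B 3/4 ok · (0,2)B 3/4 ok · (0,3)B 3/4 ok · (0,4)B 3/5 unhappy · (0,5)B 1/5 unhappy · (0,6)R 2/3 ok
Row 1: (1,0)B 3/5 unhappy · (1,1)R 2/7 unhappy · (1,3)B 4/6 ok · (1,4)R 1/6 unhappy · (1,5)R 4/7 unhappy · (1,6)R 3/4 ok
Row 2: (2,0)R 3/5 unhappy · (2,1)B 1/7 unhappy · (2,2)R 4/6 ok · (2,4)B 1/4 unhappy · (2,6)R 2/2 ok
Row 3: (3,0)R 4/5 ok · (3,1)R 7/8 ok · (3,2)R 6/7 ok · (3,3)R 5/6 ok
Row 4: (4,0)R 3/3 ok · (4,1)R 5/5 ok · (4,2)R 5/5 ok · (4,3)R 4/4 ok · (4,4)R 3/3 ok · (4,5)R 2/2 ok · (4,6)R 1/1 ok
Unsatisfied: (0,4), (0,5), (1,0), (1,1), (1,4), (1,5), (2,0), (2,1), (2,4) — 9 in total.

9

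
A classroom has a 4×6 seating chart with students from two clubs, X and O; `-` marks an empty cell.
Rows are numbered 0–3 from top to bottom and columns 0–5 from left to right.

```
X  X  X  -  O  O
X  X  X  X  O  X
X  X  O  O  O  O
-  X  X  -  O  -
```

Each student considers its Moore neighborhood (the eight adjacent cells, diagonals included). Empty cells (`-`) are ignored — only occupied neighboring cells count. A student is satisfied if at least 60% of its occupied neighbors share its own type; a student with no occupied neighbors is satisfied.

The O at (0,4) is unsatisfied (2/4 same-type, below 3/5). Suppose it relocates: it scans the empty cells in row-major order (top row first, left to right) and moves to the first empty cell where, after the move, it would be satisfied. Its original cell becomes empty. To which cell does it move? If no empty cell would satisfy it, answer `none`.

Vacating (0,4). Empty cells in order:
  (0,3): 1/4 same-type → still unsatisfied.
  (3,0): 0/3 same-type → still unsatisfied.
  (3,3): 4/5 same-type → satisfied — stop here.

(3,3)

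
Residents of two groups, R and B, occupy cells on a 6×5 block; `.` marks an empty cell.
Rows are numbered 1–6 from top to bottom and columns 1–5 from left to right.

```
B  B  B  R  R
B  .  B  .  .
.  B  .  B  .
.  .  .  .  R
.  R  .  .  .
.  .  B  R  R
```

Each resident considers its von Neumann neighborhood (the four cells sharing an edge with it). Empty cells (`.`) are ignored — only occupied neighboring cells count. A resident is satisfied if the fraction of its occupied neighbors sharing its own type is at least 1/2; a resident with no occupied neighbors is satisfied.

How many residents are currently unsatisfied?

1

(1,1)B 2/2 ✓
(1,2)B 2/2 ✓
(1,3)B 2/3 ✓
(1,4)R 1/2 ✓
(1,5)R 1/1 ✓
(2,1)B 1/1 ✓
(2,3)B 1/1 ✓
(3,2)B 0/0 ✓
(3,4)B 0/0 ✓
(4,5)R 0/0 ✓
(5,2)R 0/0 ✓
(6,3)B 0/1 ✗
(6,4)R 1/2 ✓
(6,5)R 1/1 ✓
Unsatisfied: (6,3) — 1 in total.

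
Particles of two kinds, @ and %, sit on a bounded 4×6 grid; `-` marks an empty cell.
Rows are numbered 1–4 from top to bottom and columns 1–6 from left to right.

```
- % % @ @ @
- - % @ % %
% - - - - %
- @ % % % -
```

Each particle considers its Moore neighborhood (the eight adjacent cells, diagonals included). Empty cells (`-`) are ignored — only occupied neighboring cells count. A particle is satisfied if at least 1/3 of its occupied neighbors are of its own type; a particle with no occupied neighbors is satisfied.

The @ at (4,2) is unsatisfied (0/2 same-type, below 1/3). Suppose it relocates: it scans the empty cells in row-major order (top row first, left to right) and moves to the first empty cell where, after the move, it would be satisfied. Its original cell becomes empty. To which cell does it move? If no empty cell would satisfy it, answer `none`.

none

Vacating (4,2). Empty cells in order:
  (1,1): 0/1 same-type → still unsatisfied.
  (2,1): 0/2 same-type → still unsatisfied.
  (2,2): 0/4 same-type → still unsatisfied.
  (3,2): 0/3 same-type → still unsatisfied.
  (3,3): 1/4 same-type → still unsatisfied.
  (3,4): 1/6 same-type → still unsatisfied.
  (3,5): 1/6 same-type → still unsatisfied.
  (4,1): 0/1 same-type → still unsatisfied.
  (4,6): 0/2 same-type → still unsatisfied.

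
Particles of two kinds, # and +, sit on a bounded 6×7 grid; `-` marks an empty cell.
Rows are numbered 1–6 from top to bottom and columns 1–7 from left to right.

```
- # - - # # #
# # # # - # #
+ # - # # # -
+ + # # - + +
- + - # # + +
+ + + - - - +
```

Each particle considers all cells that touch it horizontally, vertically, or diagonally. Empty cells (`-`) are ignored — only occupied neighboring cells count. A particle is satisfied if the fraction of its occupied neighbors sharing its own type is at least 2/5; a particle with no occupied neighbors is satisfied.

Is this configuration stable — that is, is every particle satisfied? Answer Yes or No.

Yes

Row 1: (1,2)# 3/3 ok · (1,5)# 3/3 ok · (1,6)# 4/4 ok · (1,7)# 3/3 ok
Row 2: (2,1)# 3/4 ok · (2,2)# 4/5 ok · (2,3)# 5/5 ok · (2,4)# 4/4 ok · (2,6)# 6/6 ok · (2,7)# 4/4 ok
Row 3: (3,1)+ 2/5 ok · (3,2)# 4/7 ok · (3,4)# 5/5 ok · (3,5)# 5/6 ok · (3,6)# 3/5 ok
Row 4: (4,1)+ 3/4 ok · (4,2)+ 3/5 ok · (4,3)# 4/6 ok · (4,4)# 5/5 ok · (4,6)+ 3/6 ok · (4,7)+ 3/4 ok
Row 5: (5,2)+ 5/6 ok · (5,4)# 3/4 ok · (5,5)# 2/4 ok · (5,6)+ 4/5 ok · (5,7)+ 4/4 ok
Row 6: (6,1)+ 2/2 ok · (6,2)+ 3/3 ok · (6,3)+ 2/3 ok · (6,7)+ 2/2 ok
All meet the threshold, so the configuration is stable.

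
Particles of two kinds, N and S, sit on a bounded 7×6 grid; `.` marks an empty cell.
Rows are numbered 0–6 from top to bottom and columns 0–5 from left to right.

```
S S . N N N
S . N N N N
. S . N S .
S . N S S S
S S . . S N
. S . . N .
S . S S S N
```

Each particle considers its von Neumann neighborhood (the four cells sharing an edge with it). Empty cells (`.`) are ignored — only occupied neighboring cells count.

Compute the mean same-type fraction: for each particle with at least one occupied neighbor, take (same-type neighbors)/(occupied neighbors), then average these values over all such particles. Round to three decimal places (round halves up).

0.701

(0,0)S 2/2
(0,1)S 1/1
(0,3)N 2/2
(0,4)N 3/3
(0,5)N 2/2
(1,0)S 1/1
(1,2)N 1/1
(1,3)N 4/4
(1,4)N 3/4
(1,5)N 2/2
(2,1)S — no occupied neighbors
(2,3)N 1/3
(2,4)S 1/3
(3,0)S 1/1
(3,2)N 0/1
(3,3)S 1/3
(3,4)S 4/4
(3,5)S 1/2
(4,0)S 2/2
(4,1)S 2/2
(4,4)S 1/3
(4,5)N 0/2
(5,1)S 1/1
(5,4)N 0/2
(6,0)S — no occupied neighbors
(6,2)S 1/1
(6,3)S 2/2
(6,4)S 1/3
(6,5)N 0/1
Sum over 27 particles: 2/2 + 1/1 + 2/2 + 3/3 + 2/2 + 1/1 + 1/1 + 4/4 + 3/4 + 2/2 + 1/3 + 1/3 + 1/1 + 0/1 + 1/3 + 4/4 + 1/2 + 2/2 + 2/2 + 1/3 + 0/2 + 1/1 + 0/2 + 1/1 + 2/2 + 1/3 + 0/1 = 227/12; mean = 227/12 ÷ 27 = 227/324 = 0.700617… → 0.701.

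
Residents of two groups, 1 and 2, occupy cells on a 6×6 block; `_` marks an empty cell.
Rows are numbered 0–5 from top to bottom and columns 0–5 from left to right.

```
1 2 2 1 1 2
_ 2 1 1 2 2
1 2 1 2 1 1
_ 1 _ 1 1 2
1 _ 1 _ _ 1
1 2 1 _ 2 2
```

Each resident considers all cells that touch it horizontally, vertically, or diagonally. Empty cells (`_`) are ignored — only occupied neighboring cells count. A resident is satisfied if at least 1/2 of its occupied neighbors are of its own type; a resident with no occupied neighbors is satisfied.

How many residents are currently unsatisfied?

(0,0)1 0/2 ✗
(0,1)2 2/4 ✓
(0,2)2 2/5 ✗
(0,3)1 3/5 ✓
(0,4)1 2/5 ✗
(0,5)2 2/3 ✓
(1,1)2 3/7 ✗
(1,2)1 3/8 ✗
(1,3)1 5/8 ✓
(1,4)2 3/8 ✗
(1,5)2 2/5 ✗
(2,0)1 1/3 ✗
(2,1)2 1/5 ✗
(2,2)1 4/7 ✓
(2,3)2 1/7 ✗
(2,4)1 4/8 ✓
(2,5)1 2/5 ✗
(3,1)1 4/5 ✓
(3,3)1 4/5 ✓
(3,4)1 4/6 ✓
(3,5)2 0/4 ✗
(4,0)1 2/3 ✓
(4,2)1 3/4 ✓
(4,5)1 1/4 ✗
(5,0)1 1/2 ✓
(5,1)2 0/4 ✗
(5,2)1 1/2 ✓
(5,4)2 1/2 ✓
(5,5)2 1/2 ✓
Unsatisfied: (0,0), (0,2), (0,4), (1,1), (1,2), (1,4), (1,5), (2,0), (2,1), (2,3), (2,5), (3,5), (4,5), (5,1) — 14 in total.

14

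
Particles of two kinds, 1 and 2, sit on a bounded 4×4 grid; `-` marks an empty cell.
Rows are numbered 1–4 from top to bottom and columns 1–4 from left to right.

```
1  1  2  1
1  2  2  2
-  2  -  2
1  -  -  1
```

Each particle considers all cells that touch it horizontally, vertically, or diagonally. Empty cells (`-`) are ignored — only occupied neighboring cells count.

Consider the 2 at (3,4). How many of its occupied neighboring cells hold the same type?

Occupied neighbors of (3,4): (2,3)=2, (2,4)=2, (4,4)=1.
Same type (2): 2 of 3.

2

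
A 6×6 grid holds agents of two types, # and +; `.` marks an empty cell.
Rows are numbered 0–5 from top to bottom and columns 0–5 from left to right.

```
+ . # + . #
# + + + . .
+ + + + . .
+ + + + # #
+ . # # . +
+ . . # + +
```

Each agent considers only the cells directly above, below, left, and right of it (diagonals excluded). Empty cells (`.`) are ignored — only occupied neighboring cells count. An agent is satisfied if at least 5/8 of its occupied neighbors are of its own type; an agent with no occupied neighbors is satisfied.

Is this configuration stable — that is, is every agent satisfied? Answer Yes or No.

Row 0: (0,0)+ 0/1 unhappy · (0,2)# 0/2 unhappy · (0,3)+ 1/2 unhappy · (0,5)# 0/0 ok
Row 1: (1,0)# 0/3 unhappy · (1,1)+ 2/3 ok · (1,2)+ 3/4 ok · (1,3)+ 3/3 ok
Row 2: (2,0)+ 2/3 ok · (2,1)+ 4/4 ok · (2,2)+ 4/4 ok · (2,3)+ 3/3 ok
Row 3: (3,0)+ 3/3 ok · (3,1)+ 3/3 ok · (3,2)+ 3/4 ok · (3,3)+ 2/4 unhappy · (3,4)# 1/2 unhappy · (3,5)# 1/2 unhappy
Row 4: (4,0)+ 2/2 ok · (4,2)# 1/2 unhappy · (4,3)# 2/3 ok · (4,5)+ 1/2 unhappy
Row 5: (5,0)+ 1/1 ok · (5,3)# 1/2 unhappy · (5,4)+ 1/2 unhappy · (5,5)+ 2/2 ok
For instance (0,0) has only 0/1 same-type neighbors, below 5/8.

No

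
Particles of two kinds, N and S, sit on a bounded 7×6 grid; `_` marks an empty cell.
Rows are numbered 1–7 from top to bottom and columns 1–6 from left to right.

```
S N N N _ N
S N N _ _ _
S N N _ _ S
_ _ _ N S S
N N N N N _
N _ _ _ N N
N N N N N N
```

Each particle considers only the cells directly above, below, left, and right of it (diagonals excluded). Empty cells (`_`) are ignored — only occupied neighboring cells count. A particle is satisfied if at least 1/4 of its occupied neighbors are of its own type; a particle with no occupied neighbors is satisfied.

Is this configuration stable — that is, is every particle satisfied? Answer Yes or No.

(1,1)S 1/2 satisfied
(1,2)N 2/3 satisfied
(1,3)N 3/3 satisfied
(1,4)N 1/1 satisfied
(1,6)N 0/0 satisfied
(2,1)S 2/3 satisfied
(2,2)N 3/4 satisfied
(2,3)N 3/3 satisfied
(3,1)S 1/2 satisfied
(3,2)N 2/3 satisfied
(3,3)N 2/2 satisfied
(3,6)S 1/1 satisfied
(4,4)N 1/2 satisfied
(4,5)S 1/3 satisfied
(4,6)S 2/2 satisfied
(5,1)N 2/2 satisfied
(5,2)N 2/2 satisfied
(5,3)N 2/2 satisfied
(5,4)N 3/3 satisfied
(5,5)N 2/3 satisfied
(6,1)N 2/2 satisfied
(6,5)N 3/3 satisfied
(6,6)N 2/2 satisfied
(7,1)N 2/2 satisfied
(7,2)N 2/2 satisfied
(7,3)N 2/2 satisfied
(7,4)N 2/2 satisfied
(7,5)N 3/3 satisfied
(7,6)N 2/2 satisfied
All meet the threshold, so the configuration is stable.

Yes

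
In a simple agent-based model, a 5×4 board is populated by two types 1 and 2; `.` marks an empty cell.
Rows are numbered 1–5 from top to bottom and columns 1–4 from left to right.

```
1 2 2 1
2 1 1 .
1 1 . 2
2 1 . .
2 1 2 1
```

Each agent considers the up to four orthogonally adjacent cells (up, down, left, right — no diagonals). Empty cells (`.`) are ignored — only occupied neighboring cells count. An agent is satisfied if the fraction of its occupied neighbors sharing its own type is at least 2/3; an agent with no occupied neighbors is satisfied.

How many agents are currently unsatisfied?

(1,1)1 0/2 not
(1,2)2 1/3 not
(1,3)2 1/3 not
(1,4)1 0/1 not
(2,1)2 0/3 not
(2,2)1 2/4 not
(2,3)1 1/2 not
(3,1)1 1/3 not
(3,2)1 3/3 satisfied
(3,4)2 0/0 satisfied
(4,1)2 1/3 not
(4,2)1 2/3 satisfied
(5,1)2 1/2 not
(5,2)1 1/3 not
(5,3)2 0/2 not
(5,4)1 0/1 not
Unsatisfied: (1,1), (1,2), (1,3), (1,4), (2,1), (2,2), (2,3), (3,1), (4,1), (5,1), (5,2), (5,3), (5,4) — 13 in total.

13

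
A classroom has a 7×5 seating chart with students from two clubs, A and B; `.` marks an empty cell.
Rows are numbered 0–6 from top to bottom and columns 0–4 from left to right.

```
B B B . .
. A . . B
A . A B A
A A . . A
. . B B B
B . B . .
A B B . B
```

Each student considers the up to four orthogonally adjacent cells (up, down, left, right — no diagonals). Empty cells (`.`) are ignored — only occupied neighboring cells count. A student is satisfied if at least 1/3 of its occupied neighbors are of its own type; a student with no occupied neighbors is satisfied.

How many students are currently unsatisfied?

6

Row 0: (0,0)B 1/1 ✓ · (0,1)B 2/3 ✓ · (0,2)B 1/1 ✓
Row 1: (1,1)A 0/1 ✗ · (1,4)B 0/1 ✗
Row 2: (2,0)A 1/1 ✓ · (2,2)A 0/1 ✗ · (2,3)B 0/2 ✗ · (2,4)A 1/3 ✓
Row 3: (3,0)A 2/2 ✓ · (3,1)A 1/1 ✓ · (3,4)A 1/2 ✓
Row 4: (4,2)B 2/2 ✓ · (4,3)B 2/2 ✓ · (4,4)B 1/2 ✓
Row 5: (5,0)B 0/1 ✗ · (5,2)B 2/2 ✓
Row 6: (6,0)A 0/2 ✗ · (6,1)B 1/2 ✓ · (6,2)B 2/2 ✓ · (6,4)B 0/0 ✓
Unsatisfied: (1,1), (1,4), (2,2), (2,3), (5,0), (6,0) — 6 in total.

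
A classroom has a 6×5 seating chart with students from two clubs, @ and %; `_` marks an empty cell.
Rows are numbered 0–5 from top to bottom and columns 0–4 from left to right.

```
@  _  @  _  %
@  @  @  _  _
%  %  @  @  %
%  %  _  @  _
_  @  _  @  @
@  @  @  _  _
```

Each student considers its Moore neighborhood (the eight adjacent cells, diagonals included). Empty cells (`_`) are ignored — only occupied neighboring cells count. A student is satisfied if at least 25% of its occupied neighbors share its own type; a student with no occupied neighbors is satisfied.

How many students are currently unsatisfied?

Row 0: (0,0)@ 2/2 ok · (0,2)@ 2/2 ok · (0,4)% 0/0 ok
Row 1: (1,0)@ 2/4 ok · (1,1)@ 5/7 ok · (1,2)@ 4/5 ok
Row 2: (2,0)% 3/5 ok · (2,1)% 3/7 ok · (2,2)@ 4/6 ok · (2,3)@ 3/4 ok · (2,4)% 0/2 unhappy
Row 3: (3,0)% 3/4 ok · (3,1)% 3/5 ok · (3,3)@ 4/5 ok
Row 4: (4,1)@ 3/5 ok · (4,3)@ 3/3 ok · (4,4)@ 2/2 ok
Row 5: (5,0)@ 2/2 ok · (5,1)@ 3/3 ok · (5,2)@ 3/3 ok
Unsatisfied: (2,4) — 1 in total.

1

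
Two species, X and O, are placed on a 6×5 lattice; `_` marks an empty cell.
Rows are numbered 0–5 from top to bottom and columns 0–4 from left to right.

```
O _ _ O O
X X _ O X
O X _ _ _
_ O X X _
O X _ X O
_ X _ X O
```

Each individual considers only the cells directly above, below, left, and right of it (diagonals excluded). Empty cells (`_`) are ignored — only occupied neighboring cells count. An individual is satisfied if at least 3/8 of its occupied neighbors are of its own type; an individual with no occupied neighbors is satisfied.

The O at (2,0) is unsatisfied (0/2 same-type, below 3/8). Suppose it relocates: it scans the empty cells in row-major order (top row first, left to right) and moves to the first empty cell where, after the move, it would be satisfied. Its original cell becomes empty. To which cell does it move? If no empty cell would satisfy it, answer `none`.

Vacating (2,0). Empty cells in order:
  (0,1): 1/2 same-type → satisfied — stop here.

(0,1)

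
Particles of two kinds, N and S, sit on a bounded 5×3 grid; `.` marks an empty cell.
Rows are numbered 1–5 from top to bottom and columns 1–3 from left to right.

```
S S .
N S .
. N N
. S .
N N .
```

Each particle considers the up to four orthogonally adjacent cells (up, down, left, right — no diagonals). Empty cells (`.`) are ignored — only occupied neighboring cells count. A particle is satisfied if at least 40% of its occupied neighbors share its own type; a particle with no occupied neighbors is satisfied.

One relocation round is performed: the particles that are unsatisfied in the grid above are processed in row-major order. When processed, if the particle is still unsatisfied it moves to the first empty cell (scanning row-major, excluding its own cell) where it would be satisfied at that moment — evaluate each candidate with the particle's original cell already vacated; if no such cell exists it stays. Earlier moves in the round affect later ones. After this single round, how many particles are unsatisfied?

Initially unsatisfied (in order): (2,1), (2,2), (3,2), (4,2).
  (2,1) → (2,3).
  (2,2) → (1,3).
  (3,2): now satisfied by earlier moves; stays.
  (4,2) → (2,1).
Resulting grid:
S S S
S . N
. N N
. . .
N N .
All satisfied now.

0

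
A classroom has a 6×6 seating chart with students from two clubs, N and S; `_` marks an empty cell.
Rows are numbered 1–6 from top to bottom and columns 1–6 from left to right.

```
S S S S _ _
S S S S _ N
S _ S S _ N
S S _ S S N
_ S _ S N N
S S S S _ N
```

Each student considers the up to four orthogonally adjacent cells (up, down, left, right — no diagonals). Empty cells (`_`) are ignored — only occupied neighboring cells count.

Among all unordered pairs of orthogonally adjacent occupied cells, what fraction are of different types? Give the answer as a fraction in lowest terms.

1/11

Scan each occupied cell's neighbors to the right and below so each pair is counted once.
Row 1: S(1,1)–S(1,2)= S(1,1)–S(2,1)= S(1,2)–S(1,3)= S(1,2)–S(2,2)= S(1,3)–S(1,4)= S(1,3)–S(2,3)= S(1,4)–S(2,4)=  → 0/7 unlike.
Row 2: S(2,1)–S(2,2)= S(2,1)–S(3,1)= S(2,2)–S(2,3)= S(2,3)–S(2,4)= S(2,3)–S(3,3)= S(2,4)–S(3,4)= N(2,6)–N(3,6)=  → 0/7 unlike.
Row 3: S(3,1)–S(4,1)= S(3,3)–S(3,4)= S(3,4)–S(4,4)= N(3,6)–N(4,6)=  → 0/4 unlike.
Row 4: S(4,1)–S(4,2)= S(4,2)–S(5,2)= S(4,4)–S(4,5)= S(4,4)–S(5,4)= S(4,5)–N(4,6)≠ S(4,5)–N(5,5)≠ N(4,6)–N(5,6)=  → 2/7 unlike.
Row 5: S(5,2)–S(6,2)= S(5,4)–N(5,5)≠ S(5,4)–S(6,4)= N(5,5)–N(5,6)= N(5,6)–N(6,6)=  → 1/5 unlike.
Row 6: S(6,1)–S(6,2)= S(6,2)–S(6,3)= S(6,3)–S(6,4)=  → 0/3 unlike.
Total adjacent occupied pairs: 33; unlike-type pairs: 3.
3/33 reduces to 1/11.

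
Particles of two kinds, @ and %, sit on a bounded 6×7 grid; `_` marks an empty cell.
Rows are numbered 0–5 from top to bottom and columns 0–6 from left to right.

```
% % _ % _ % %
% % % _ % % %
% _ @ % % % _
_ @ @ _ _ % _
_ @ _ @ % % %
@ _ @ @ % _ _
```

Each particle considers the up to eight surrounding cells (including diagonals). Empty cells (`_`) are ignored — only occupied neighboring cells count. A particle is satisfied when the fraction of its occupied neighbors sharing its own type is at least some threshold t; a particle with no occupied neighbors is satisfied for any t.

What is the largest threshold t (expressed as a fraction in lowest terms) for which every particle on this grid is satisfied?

Row 0: (0,0)% 3/3 · (0,1)% 4/4 · (0,3)% 2/2 · (0,5)% 4/4 · (0,6)% 3/3
Row 1: (1,0)% 4/4 · (1,1)% 5/6 · (1,2)% 4/5 · (1,4)% 6/6 · (1,5)% 6/6 · (1,6)% 4/4
Row 2: (2,0)% 2/3 · (2,2)@ 2/5 · (2,3)% 3/5 · (2,4)% 5/5 · (2,5)% 5/5
Row 3: (3,1)@ 3/4 · (3,2)@ 4/5 · (3,5)% 5/5
Row 4: (4,1)@ 4/4 · (4,3)@ 3/5 · (4,4)% 3/5 · (4,5)% 4/4 · (4,6)% 2/2
Row 5: (5,0)@ 1/1 · (5,2)@ 3/3 · (5,3)@ 2/4 · (5,4)% 2/4
The smallest same-type fraction is 2/5 at (2,2), which reduces to 2/5. Any threshold above that leaves this particle unsatisfied.

2/5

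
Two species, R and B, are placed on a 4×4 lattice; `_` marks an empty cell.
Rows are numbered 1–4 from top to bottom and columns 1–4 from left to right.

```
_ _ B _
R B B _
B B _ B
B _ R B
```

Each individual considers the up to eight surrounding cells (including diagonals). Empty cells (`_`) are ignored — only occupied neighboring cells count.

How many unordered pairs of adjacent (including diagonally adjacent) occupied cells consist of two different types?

Scan each occupied cell's neighbors to the right and below (and the two forward diagonals) so each pair is counted once.
Row 1: B(1,3)–B(2,3)= B(1,3)–B(2,2)=  → 0/2 unlike.
Row 2: R(2,1)–B(2,2)≠ R(2,1)–B(3,1)≠ R(2,1)–B(3,2)≠ B(2,2)–B(2,3)= B(2,2)–B(3,2)= B(2,2)–B(3,1)= B(2,3)–B(3,4)= B(2,3)–B(3,2)=  → 3/8 unlike.
Row 3: B(3,1)–B(3,2)= B(3,1)–B(4,1)= B(3,2)–R(4,3)≠ B(3,2)–B(4,1)= B(3,4)–B(4,4)= B(3,4)–R(4,3)≠  → 2/6 unlike.
Row 4: R(4,3)–B(4,4)≠  → 1/1 unlike.
Total adjacent occupied pairs: 17; unlike-type pairs: 6.

6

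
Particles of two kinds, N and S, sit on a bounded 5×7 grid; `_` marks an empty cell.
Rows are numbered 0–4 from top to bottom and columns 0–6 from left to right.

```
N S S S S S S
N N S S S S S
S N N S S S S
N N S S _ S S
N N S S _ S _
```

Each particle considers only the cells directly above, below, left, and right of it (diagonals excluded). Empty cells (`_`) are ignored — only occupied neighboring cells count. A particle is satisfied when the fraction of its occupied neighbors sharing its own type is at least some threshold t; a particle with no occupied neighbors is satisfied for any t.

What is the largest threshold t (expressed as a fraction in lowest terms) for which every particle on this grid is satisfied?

Row 0: (0,0)N 1/2 · (0,1)S 1/3 · (0,2)S 3/3 · (0,3)S 3/3 · (0,4)S 3/3 · (0,5)S 3/3 · (0,6)S 2/2
Row 1: (1,0)N 2/3 · (1,1)N 2/4 · (1,2)S 2/4 · (1,3)S 4/4 · (1,4)S 4/4 · (1,5)S 4/4 · (1,6)S 3/3
Row 2: (2,0)S 0/3 · (2,1)N 3/4 · (2,2)N 1/4 · (2,3)S 3/4 · (2,4)S 3/3 · (2,5)S 4/4 · (2,6)S 3/3
Row 3: (3,0)N 2/3 · (3,1)N 3/4 · (3,2)S 2/4 · (3,3)S 3/3 · (3,5)S 3/3 · (3,6)S 2/2
Row 4: (4,0)N 2/2 · (4,1)N 2/3 · (4,2)S 2/3 · (4,3)S 2/2 · (4,5)S 1/1
The smallest same-type fraction is 0/3 at (2,0), which reduces to 0/1. Any threshold above that leaves this particle unsatisfied.

0/1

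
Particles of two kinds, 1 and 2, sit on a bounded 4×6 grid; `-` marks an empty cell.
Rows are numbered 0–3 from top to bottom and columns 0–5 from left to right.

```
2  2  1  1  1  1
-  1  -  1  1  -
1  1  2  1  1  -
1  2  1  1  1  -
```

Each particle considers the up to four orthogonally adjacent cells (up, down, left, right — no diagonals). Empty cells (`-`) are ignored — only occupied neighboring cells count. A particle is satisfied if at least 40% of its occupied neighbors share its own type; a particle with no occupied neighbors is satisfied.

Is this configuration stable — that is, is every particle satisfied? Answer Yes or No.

No

Row 0: (0,0)2 1/1 satisfied · (0,1)2 1/3 not · (0,2)1 1/2 satisfied · (0,3)1 3/3 satisfied · (0,4)1 3/3 satisfied · (0,5)1 1/1 satisfied
Row 1: (1,1)1 1/2 satisfied · (1,3)1 3/3 satisfied · (1,4)1 3/3 satisfied
Row 2: (2,0)1 2/2 satisfied · (2,1)1 2/4 satisfied · (2,2)2 0/3 not · (2,3)1 3/4 satisfied · (2,4)1 3/3 satisfied
Row 3: (3,0)1 1/2 satisfied · (3,1)2 0/3 not · (3,2)1 1/3 not · (3,3)1 3/3 satisfied · (3,4)1 2/2 satisfied
For instance (0,1) has only 1/3 same-type neighbors, below 2/5.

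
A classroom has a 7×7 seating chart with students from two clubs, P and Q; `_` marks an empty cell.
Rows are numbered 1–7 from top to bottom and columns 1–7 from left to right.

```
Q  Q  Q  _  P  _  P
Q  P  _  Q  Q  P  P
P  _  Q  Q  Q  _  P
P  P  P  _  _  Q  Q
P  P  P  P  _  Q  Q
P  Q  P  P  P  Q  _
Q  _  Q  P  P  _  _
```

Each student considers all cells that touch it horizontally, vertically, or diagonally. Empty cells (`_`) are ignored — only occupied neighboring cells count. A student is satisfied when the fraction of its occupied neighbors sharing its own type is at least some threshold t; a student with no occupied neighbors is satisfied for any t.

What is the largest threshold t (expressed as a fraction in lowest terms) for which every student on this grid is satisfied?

1/6

(1,1)Q 2/3
(1,2)Q 3/4
(1,3)Q 2/3
(1,5)P 1/3
(1,7)P 2/2
(2,1)Q 2/4
(2,2)P 1/6
(2,4)Q 5/6
(2,5)Q 3/5
(2,6)P 4/6
(2,7)P 3/3
(3,1)P 3/4
(3,3)Q 2/5
(3,4)Q 4/5
(3,5)Q 4/5
(3,7)P 2/4
(4,1)P 4/4
(4,2)P 6/7
(4,3)P 4/6
(4,6)Q 4/5
(4,7)Q 3/4
(5,1)P 4/5
(5,2)P 7/8
(5,3)P 6/7
(5,4)P 5/5
(5,6)Q 4/5
(5,7)Q 4/4
(6,1)P 2/4
(6,2)Q 2/7
(6,3)P 5/7
(6,4)P 6/7
(6,5)P 4/6
(6,6)Q 2/4
(7,1)Q 1/2
(7,3)Q 1/4
(7,4)P 4/5
(7,5)P 3/4
The smallest same-type fraction is 1/6 at (2,2), which reduces to 1/6. Any threshold above that leaves this student unsatisfied.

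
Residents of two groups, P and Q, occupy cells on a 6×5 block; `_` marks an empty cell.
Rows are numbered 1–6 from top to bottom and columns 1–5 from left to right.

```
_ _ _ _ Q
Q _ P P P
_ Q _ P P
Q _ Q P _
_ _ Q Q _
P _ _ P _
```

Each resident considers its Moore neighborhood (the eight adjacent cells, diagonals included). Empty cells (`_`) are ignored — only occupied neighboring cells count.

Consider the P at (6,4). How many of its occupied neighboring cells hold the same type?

Occupied neighbors of (6,4): (5,3)=Q, (5,4)=Q.
Same type (P): 0 of 2.

0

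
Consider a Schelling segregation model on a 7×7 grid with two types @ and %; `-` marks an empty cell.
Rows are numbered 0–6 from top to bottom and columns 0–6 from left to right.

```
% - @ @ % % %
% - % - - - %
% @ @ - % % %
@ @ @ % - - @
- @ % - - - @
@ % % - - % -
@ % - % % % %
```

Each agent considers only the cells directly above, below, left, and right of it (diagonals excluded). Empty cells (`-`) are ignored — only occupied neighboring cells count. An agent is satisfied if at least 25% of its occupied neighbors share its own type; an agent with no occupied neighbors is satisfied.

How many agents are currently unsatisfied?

2

Row 0: (0,0)% 1/1 ✓ · (0,2)@ 1/2 ✓ · (0,3)@ 1/2 ✓ · (0,4)% 1/2 ✓ · (0,5)% 2/2 ✓ · (0,6)% 2/2 ✓
Row 1: (1,0)% 2/2 ✓ · (1,2)% 0/2 ✗ · (1,6)% 2/2 ✓
Row 2: (2,0)% 1/3 ✓ · (2,1)@ 2/3 ✓ · (2,2)@ 2/3 ✓ · (2,4)% 1/1 ✓ · (2,5)% 2/2 ✓ · (2,6)% 2/3 ✓
Row 3: (3,0)@ 1/2 ✓ · (3,1)@ 4/4 ✓ · (3,2)@ 2/4 ✓ · (3,3)% 0/1 ✗ · (3,6)@ 1/2 ✓
Row 4: (4,1)@ 1/3 ✓ · (4,2)% 1/3 ✓ · (4,6)@ 1/1 ✓
Row 5: (5,0)@ 1/2 ✓ · (5,1)% 2/4 ✓ · (5,2)% 2/2 ✓ · (5,5)% 1/1 ✓
Row 6: (6,0)@ 1/2 ✓ · (6,1)% 1/2 ✓ · (6,3)% 1/1 ✓ · (6,4)% 2/2 ✓ · (6,5)% 3/3 ✓ · (6,6)% 1/1 ✓
Unsatisfied: (1,2), (3,3) — 2 in total.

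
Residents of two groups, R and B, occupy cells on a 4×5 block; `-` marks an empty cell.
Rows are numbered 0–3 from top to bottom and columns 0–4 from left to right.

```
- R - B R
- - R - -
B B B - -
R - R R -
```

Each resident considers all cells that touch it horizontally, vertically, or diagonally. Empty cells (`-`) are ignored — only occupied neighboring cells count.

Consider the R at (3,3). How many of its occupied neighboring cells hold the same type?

1

Occupied neighbors of (3,3): (2,2)=B, (3,2)=R.
Same type (R): 1 of 2.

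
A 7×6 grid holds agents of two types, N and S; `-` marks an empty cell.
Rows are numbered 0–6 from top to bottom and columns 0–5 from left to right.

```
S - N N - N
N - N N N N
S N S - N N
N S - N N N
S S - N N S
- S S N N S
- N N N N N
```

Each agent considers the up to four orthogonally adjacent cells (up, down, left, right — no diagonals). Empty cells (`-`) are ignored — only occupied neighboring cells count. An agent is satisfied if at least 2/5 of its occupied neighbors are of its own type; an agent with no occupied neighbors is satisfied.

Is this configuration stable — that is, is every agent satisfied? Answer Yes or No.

No

Row 0: (0,0)S 0/1 unhappy · (0,2)N 2/2 ok · (0,3)N 2/2 ok · (0,5)N 1/1 ok
Row 1: (1,0)N 0/2 unhappy · (1,2)N 2/3 ok · (1,3)N 3/3 ok · (1,4)N 3/3 ok · (1,5)N 3/3 ok
Row 2: (2,0)S 0/3 unhappy · (2,1)N 0/3 unhappy · (2,2)S 0/2 unhappy · (2,4)N 3/3 ok · (2,5)N 3/3 ok
Row 3: (3,0)N 0/3 unhappy · (3,1)S 1/3 unhappy · (3,3)N 2/2 ok · (3,4)N 4/4 ok · (3,5)N 2/3 ok
Row 4: (4,0)S 1/2 ok · (4,1)S 3/3 ok · (4,3)N 3/3 ok · (4,4)N 3/4 ok · (4,5)S 1/3 unhappy
Row 5: (5,1)S 2/3 ok · (5,2)S 1/3 unhappy · (5,3)N 3/4 ok · (5,4)N 3/4 ok · (5,5)S 1/3 unhappy
Row 6: (6,1)N 1/2 ok · (6,2)N 2/3 ok · (6,3)N 3/3 ok · (6,4)N 3/3 ok · (6,5)N 1/2 ok
For instance (0,0) has only 0/1 same-type neighbors, below 2/5.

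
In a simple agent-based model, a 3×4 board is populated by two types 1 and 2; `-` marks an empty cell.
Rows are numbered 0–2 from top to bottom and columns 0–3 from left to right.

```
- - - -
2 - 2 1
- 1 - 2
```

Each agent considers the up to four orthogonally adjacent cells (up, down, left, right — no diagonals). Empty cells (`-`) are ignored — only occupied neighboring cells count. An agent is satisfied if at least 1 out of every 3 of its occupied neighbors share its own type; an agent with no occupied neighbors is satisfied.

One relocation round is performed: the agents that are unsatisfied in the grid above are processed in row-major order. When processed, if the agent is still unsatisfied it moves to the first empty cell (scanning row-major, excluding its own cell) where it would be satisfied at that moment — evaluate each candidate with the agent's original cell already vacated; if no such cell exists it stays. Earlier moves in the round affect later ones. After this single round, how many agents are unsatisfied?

0

Initially unsatisfied (in order): (1,2), (1,3), (2,3).
  (1,2) → (0,0).
  (1,3) → (0,2).
  (2,3): now satisfied by earlier moves; stays.
Resulting grid:
2 - 1 -
2 - - -
- 1 - 2
All satisfied now.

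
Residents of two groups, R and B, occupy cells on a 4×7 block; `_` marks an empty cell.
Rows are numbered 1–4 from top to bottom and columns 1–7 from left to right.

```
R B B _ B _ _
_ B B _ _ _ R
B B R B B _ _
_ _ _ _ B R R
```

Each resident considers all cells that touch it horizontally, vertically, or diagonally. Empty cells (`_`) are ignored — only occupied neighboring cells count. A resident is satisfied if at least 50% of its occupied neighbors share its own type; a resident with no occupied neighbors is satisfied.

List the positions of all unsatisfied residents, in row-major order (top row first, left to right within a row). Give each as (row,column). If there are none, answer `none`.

Row 1: (1,1)R 0/2 not · (1,2)B 3/4 satisfied · (1,3)B 3/3 satisfied · (1,5)B 0/0 satisfied
Row 2: (2,2)B 5/7 satisfied · (2,3)B 5/6 satisfied · (2,7)R 0/0 satisfied
Row 3: (3,1)B 2/2 satisfied · (3,2)B 3/4 satisfied · (3,3)R 0/4 not · (3,4)B 3/4 satisfied · (3,5)B 2/3 satisfied
Row 4: (4,5)B 2/3 satisfied · (4,6)R 1/3 not · (4,7)R 1/1 satisfied

(1,1), (3,3), (4,6)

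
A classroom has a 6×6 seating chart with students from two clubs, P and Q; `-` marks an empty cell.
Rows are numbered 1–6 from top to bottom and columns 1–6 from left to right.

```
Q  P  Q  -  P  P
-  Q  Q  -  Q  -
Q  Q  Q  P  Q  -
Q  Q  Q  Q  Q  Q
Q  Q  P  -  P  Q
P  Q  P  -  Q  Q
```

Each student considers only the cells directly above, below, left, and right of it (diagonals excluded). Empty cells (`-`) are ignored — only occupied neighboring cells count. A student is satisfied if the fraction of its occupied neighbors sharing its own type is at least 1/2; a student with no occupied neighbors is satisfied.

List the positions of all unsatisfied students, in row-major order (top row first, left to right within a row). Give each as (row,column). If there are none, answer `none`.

(1,1)Q 0/1 not
(1,2)P 0/3 not
(1,3)Q 1/2 satisfied
(1,5)P 1/2 satisfied
(1,6)P 1/1 satisfied
(2,2)Q 2/3 satisfied
(2,3)Q 3/3 satisfied
(2,5)Q 1/2 satisfied
(3,1)Q 2/2 satisfied
(3,2)Q 4/4 satisfied
(3,3)Q 3/4 satisfied
(3,4)P 0/3 not
(3,5)Q 2/3 satisfied
(4,1)Q 3/3 satisfied
(4,2)Q 4/4 satisfied
(4,3)Q 3/4 satisfied
(4,4)Q 2/3 satisfied
(4,5)Q 3/4 satisfied
(4,6)Q 2/2 satisfied
(5,1)Q 2/3 satisfied
(5,2)Q 3/4 satisfied
(5,3)P 1/3 not
(5,5)P 0/3 not
(5,6)Q 2/3 satisfied
(6,1)P 0/2 not
(6,2)Q 1/3 not
(6,3)P 1/2 satisfied
(6,5)Q 1/2 satisfied
(6,6)Q 2/2 satisfied

(1,1), (1,2), (3,4), (5,3), (5,5), (6,1), (6,2)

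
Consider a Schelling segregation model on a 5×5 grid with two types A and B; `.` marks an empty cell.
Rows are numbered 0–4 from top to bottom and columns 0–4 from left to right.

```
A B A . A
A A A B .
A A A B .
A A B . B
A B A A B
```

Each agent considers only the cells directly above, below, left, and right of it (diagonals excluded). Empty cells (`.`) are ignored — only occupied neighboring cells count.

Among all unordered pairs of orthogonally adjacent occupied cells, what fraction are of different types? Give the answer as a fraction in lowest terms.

3/7

Scan each occupied cell's neighbors to the right and below so each pair is counted once.
Row 0: A(0,0)–B(0,1)≠ A(0,0)–A(1,0)= B(0,1)–A(0,2)≠ B(0,1)–A(1,1)≠ A(0,2)–A(1,2)=  → 3/5 unlike.
Row 1: A(1,0)–A(1,1)= A(1,0)–A(2,0)= A(1,1)–A(1,2)= A(1,1)–A(2,1)= A(1,2)–B(1,3)≠ A(1,2)–A(2,2)= B(1,3)–B(2,3)=  → 1/7 unlike.
Row 2: A(2,0)–A(2,1)= A(2,0)–A(3,0)= A(2,1)–A(2,2)= A(2,1)–A(3,1)= A(2,2)–B(2,3)≠ A(2,2)–B(3,2)≠  → 2/6 unlike.
Row 3: A(3,0)–A(3,1)= A(3,0)–A(4,0)= A(3,1)–B(3,2)≠ A(3,1)–B(4,1)≠ B(3,2)–A(4,2)≠ B(3,4)–B(4,4)=  → 3/6 unlike.
Row 4: A(4,0)–B(4,1)≠ B(4,1)–A(4,2)≠ A(4,2)–A(4,3)= A(4,3)–B(4,4)≠  → 3/4 unlike.
Total adjacent occupied pairs: 28; unlike-type pairs: 12.
12/28 reduces to 3/7.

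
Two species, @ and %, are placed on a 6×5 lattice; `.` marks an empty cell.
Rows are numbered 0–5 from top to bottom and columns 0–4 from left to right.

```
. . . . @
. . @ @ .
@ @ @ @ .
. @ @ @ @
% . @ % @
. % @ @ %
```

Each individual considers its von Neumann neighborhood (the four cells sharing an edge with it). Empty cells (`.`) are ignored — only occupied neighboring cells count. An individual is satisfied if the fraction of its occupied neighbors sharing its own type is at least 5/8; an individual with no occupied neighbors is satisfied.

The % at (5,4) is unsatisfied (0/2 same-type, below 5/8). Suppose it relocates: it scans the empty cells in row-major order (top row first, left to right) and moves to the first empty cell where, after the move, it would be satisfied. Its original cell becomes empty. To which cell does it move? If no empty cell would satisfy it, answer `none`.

Vacating (5,4). Empty cells in order:
  (0,0): 0/0 same-type → satisfied — stop here.

(0,0)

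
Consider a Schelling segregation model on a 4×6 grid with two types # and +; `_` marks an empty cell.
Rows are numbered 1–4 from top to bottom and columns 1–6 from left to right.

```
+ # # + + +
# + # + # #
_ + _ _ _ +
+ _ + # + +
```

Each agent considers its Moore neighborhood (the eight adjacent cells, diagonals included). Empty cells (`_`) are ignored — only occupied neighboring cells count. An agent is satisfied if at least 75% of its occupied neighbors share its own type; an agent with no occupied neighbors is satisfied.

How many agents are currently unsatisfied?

17

Row 1: (1,1)+ 1/3 not · (1,2)# 3/5 not · (1,3)# 2/5 not · (1,4)+ 2/5 not · (1,5)+ 3/5 not · (1,6)+ 1/3 not
Row 2: (2,1)# 1/4 not · (2,2)+ 2/6 not · (2,3)# 2/6 not · (2,4)+ 2/5 not · (2,5)# 1/6 not · (2,6)# 1/4 not
Row 3: (3,2)+ 3/5 not · (3,6)+ 2/4 not
Row 4: (4,1)+ 1/1 satisfied · (4,3)+ 1/2 not · (4,4)# 0/2 not · (4,5)+ 2/3 not · (4,6)+ 2/2 satisfied
Unsatisfied: (1,1), (1,2), (1,3), (1,4), (1,5), (1,6), (2,1), (2,2), (2,3), (2,4), (2,5), (2,6), (3,2), (3,6), (4,3), (4,4), (4,5) — 17 in total.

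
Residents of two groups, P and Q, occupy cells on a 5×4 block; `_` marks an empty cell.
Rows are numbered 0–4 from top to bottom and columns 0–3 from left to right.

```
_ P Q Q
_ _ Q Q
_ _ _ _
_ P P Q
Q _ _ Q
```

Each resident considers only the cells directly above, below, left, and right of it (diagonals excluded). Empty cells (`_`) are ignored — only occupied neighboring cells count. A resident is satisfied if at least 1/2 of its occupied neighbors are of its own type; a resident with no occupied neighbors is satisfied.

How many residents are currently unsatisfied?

Row 0: (0,1)P 0/1 not · (0,2)Q 2/3 satisfied · (0,3)Q 2/2 satisfied
Row 1: (1,2)Q 2/2 satisfied · (1,3)Q 2/2 satisfied
Row 3: (3,1)P 1/1 satisfied · (3,2)P 1/2 satisfied · (3,3)Q 1/2 satisfied
Row 4: (4,0)Q 0/0 satisfied · (4,3)Q 1/1 satisfied
Unsatisfied: (0,1) — 1 in total.

1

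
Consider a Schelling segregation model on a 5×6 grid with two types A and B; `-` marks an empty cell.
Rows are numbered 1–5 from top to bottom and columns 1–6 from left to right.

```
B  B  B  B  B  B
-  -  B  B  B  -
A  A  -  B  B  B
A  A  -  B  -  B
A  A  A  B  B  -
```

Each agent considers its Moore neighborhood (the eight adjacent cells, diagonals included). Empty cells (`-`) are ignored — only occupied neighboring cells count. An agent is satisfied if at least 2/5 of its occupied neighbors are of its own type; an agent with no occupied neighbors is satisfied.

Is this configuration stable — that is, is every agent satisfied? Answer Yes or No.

Yes

(1,1)B 1/1 ok
(1,2)B 3/3 ok
(1,3)B 4/4 ok
(1,4)B 5/5 ok
(1,5)B 4/4 ok
(1,6)B 2/2 ok
(2,3)B 5/6 ok
(2,4)B 7/7 ok
(2,5)B 7/7 ok
(3,1)A 3/3 ok
(3,2)A 3/4 ok
(3,4)B 5/5 ok
(3,5)B 6/6 ok
(3,6)B 3/3 ok
(4,1)A 5/5 ok
(4,2)A 6/6 ok
(4,4)B 4/5 ok
(4,6)B 3/3 ok
(5,1)A 3/3 ok
(5,2)A 4/4 ok
(5,3)A 2/4 ok
(5,4)B 2/3 ok
(5,5)B 3/3 ok
All meet the threshold, so the configuration is stable.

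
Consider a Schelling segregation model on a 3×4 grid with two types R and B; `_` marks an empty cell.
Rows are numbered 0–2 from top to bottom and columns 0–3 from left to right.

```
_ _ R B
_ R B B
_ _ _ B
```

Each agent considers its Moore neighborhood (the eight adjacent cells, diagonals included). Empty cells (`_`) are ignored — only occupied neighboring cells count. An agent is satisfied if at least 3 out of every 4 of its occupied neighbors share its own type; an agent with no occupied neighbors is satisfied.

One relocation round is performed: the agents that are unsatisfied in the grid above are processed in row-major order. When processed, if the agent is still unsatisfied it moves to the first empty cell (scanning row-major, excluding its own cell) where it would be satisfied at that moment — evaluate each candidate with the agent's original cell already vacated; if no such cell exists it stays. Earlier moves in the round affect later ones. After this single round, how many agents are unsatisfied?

0

Initially unsatisfied (in order): (0,2), (0,3), (1,1), (1,2).
  (0,2) → (0,0).
  (0,3): now satisfied by earlier moves; stays.
  (1,1) → (1,0).
  (1,2): now satisfied by earlier moves; stays.
Resulting grid:
R _ _ B
R _ B B
_ _ _ B
All satisfied now.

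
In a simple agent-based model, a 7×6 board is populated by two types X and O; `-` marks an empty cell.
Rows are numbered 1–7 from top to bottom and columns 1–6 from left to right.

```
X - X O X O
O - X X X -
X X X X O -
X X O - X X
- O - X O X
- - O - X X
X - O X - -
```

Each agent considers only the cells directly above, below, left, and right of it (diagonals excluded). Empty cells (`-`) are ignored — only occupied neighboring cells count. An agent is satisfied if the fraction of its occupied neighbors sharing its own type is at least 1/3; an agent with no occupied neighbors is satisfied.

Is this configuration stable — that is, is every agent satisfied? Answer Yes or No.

(1,1)X 0/1 unhappy
(1,3)X 1/2 ok
(1,4)O 0/3 unhappy
(1,5)X 1/3 ok
(1,6)O 0/1 unhappy
(2,1)O 0/2 unhappy
(2,3)X 3/3 ok
(2,4)X 3/4 ok
(2,5)X 2/3 ok
(3,1)X 2/3 ok
(3,2)X 3/3 ok
(3,3)X 3/4 ok
(3,4)X 2/3 ok
(3,5)O 0/3 unhappy
(4,1)X 2/2 ok
(4,2)X 2/4 ok
(4,3)O 0/2 unhappy
(4,5)X 1/3 ok
(4,6)X 2/2 ok
(5,2)O 0/1 unhappy
(5,4)X 0/1 unhappy
(5,5)O 0/4 unhappy
(5,6)X 2/3 ok
(6,3)O 1/1 ok
(6,5)X 1/2 ok
(6,6)X 2/2 ok
(7,1)X 0/0 ok
(7,3)O 1/2 ok
(7,4)X 0/1 unhappy
For instance (1,1) has only 0/1 same-type neighbors, below 1/3.

No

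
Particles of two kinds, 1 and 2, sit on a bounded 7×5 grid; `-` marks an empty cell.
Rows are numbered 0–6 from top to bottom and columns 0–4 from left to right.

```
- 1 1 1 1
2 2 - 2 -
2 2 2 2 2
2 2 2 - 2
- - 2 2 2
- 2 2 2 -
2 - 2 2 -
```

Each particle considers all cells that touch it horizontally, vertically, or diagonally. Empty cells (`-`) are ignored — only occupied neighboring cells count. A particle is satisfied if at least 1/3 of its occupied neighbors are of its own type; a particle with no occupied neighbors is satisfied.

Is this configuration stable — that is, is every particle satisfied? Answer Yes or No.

Yes

(0,1)1 1/3 satisfied
(0,2)1 2/4 satisfied
(0,3)1 2/3 satisfied
(0,4)1 1/2 satisfied
(1,0)2 3/4 satisfied
(1,1)2 4/6 satisfied
(1,3)2 3/6 satisfied
(2,0)2 5/5 satisfied
(2,1)2 7/7 satisfied
(2,2)2 6/6 satisfied
(2,3)2 5/5 satisfied
(2,4)2 3/3 satisfied
(3,0)2 3/3 satisfied
(3,1)2 6/6 satisfied
(3,2)2 6/6 satisfied
(3,4)2 4/4 satisfied
(4,2)2 6/6 satisfied
(4,3)2 6/6 satisfied
(4,4)2 3/3 satisfied
(5,1)2 4/4 satisfied
(5,2)2 6/6 satisfied
(5,3)2 6/6 satisfied
(6,0)2 1/1 satisfied
(6,2)2 4/4 satisfied
(6,3)2 3/3 satisfied
All meet the threshold, so the configuration is stable.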